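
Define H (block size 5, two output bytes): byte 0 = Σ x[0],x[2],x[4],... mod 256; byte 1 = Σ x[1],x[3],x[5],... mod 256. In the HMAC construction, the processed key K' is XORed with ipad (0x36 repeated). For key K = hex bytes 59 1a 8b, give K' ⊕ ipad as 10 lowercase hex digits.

6f2cbd3636

Key hex bytes 59 1a 8b is 3 bytes ≤ B = 5; zero-pad to 5 bytes: K' = 59 1a 8b 00 00.
XOR each byte with 0x36: 59⊕36=6f, 1a⊕36=2c, 8b⊕36=bd, 00⊕36=36, 00⊕36=36.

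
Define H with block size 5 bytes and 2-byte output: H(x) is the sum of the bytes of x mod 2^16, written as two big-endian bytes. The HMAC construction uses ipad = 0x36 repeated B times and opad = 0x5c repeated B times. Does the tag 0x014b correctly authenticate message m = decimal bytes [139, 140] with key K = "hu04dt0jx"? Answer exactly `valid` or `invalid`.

Key "hu04dt0jx" = 68 75 30 34 64 74 30 6a 78 is 9 bytes > B = 5, so hash it first: H(key) = 03 2b, then zero-pad to 5 bytes: K' = 03 2b 00 00 00.
K' ⊕ ipad = 35 1d 36 36 36; K' ⊕ opad = 5f 77 5c 5c 5c.
Inner hash: sum = 53+29+54+54+54+139+140 = 523 → 02 0b.
Outer hash (recomputed tag): sum = 95+119+92+92+92+2+11 = 503 → 01 f7.
Recomputed tag = 01f7; claimed = 014b → mismatch.

invalid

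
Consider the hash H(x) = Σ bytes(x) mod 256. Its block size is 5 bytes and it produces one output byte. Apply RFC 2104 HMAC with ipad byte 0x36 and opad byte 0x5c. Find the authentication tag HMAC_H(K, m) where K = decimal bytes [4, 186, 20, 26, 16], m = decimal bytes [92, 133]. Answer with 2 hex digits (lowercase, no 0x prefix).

2b

Key decimal bytes [4, 186, 20, 26, 16] = 04 ba 14 1a 10 is exactly B = 5 bytes: K' = 04 ba 14 1a 10.
K' ⊕ ipad = 32 8c 22 2c 26.  K' ⊕ opad = 58 e6 48 46 4c.
Inner input = (K'⊕ipad) ∥ m = 32 8c 22 2c 26 ∥ 5c 85.
Inner hash: sum = 50+140+34+44+38+92+133 = 531; mod 256 = 19 → 13.
Outer input = (K'⊕opad) ∥ inner = 58 e6 48 46 4c ∥ 13.
Outer hash (tag): sum = 88+230+72+70+76+19 = 555; mod 256 = 43 → 2b.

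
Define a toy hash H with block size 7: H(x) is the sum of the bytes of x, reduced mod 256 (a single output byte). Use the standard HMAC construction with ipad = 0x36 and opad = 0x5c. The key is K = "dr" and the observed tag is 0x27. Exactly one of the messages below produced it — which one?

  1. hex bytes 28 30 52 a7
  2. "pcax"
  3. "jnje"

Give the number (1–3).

1

Key "dr" = 64 72 is 2 bytes ≤ B = 7; zero-pad to 7 bytes: K' = 64 72 00 00 00 00 00.
K' ⊕ ipad = 52 44 36 36 36 36 36; K' ⊕ opad = 38 2e 5c 5c 5c 5c 5c.
m1: inner = H(52 44 36 36 36 36 36 28 30 52 a7) = f5; tag = H(38 2e 5c 5c 5c 5c 5c f5) = 27 ← matches
m2: inner = H(52 44 36 36 36 36 36 70 63 61 78) = 50; tag = H(38 2e 5c 5c 5c 5c 5c 50) = 82
m3: inner = H(52 44 36 36 36 36 36 6a 6e 6a 65) = 4b; tag = H(38 2e 5c 5c 5c 5c 5c 4b) = 7d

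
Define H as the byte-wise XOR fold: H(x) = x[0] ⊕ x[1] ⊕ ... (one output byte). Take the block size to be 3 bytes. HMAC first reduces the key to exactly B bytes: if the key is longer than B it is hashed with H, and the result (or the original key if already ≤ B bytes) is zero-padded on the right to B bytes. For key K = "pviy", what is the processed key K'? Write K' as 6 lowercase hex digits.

|K| = 4 > B = 3, so first hash the key.
H(K): XOR 70⊕76⊕69⊕79 = 16.
Zero-pad H(K) = 16 to 3 bytes: K' = 16 00 00.

160000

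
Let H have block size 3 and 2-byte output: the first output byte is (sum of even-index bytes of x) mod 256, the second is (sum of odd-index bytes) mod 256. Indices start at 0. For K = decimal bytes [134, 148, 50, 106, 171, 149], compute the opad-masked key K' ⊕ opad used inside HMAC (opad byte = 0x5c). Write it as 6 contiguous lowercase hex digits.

Key decimal bytes [134, 148, 50, 106, 171, 149] = 86 94 32 6a ab 95 is 6 bytes > B = 3, so hash it first: H(key) = 63 93, then zero-pad to 3 bytes: K' = 63 93 00.
XOR each byte with 0x5c: 63⊕5c=3f, 93⊕5c=cf, 00⊕5c=5c.

3fcf5c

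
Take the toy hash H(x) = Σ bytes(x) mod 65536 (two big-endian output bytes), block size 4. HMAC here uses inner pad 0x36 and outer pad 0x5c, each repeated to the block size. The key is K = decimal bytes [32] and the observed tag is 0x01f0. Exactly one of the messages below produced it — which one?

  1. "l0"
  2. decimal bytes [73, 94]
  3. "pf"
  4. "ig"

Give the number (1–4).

Key decimal bytes [32] = 20 is 1 byte ≤ B = 4; zero-pad to 4 bytes: K' = 20 00 00 00.
K' ⊕ ipad = 16 36 36 36; K' ⊕ opad = 7c 5c 5c 5c.
m1: inner = H(16 36 36 36 6c 30) = 01 54; tag = H(7c 5c 5c 5c 01 54) = 01e5
m2: inner = H(16 36 36 36 49 5e) = 01 5f; tag = H(7c 5c 5c 5c 01 5f) = 01f0 ← matches
m3: inner = H(16 36 36 36 70 66) = 01 8e; tag = H(7c 5c 5c 5c 01 8e) = 021f
m4: inner = H(16 36 36 36 69 67) = 01 88; tag = H(7c 5c 5c 5c 01 88) = 0219

2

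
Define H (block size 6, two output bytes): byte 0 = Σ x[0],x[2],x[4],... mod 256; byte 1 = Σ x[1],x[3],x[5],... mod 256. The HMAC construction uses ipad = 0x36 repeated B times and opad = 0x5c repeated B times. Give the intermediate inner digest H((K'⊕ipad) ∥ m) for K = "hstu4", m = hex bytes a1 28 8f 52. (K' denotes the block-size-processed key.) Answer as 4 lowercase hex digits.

Key "hstu4" = 68 73 74 75 34 is 5 bytes ≤ B = 6; zero-pad to 6 bytes: K' = 68 73 74 75 34 00.
K' ⊕ ipad = 5e 45 42 43 02 36.
Inner input = 5e 45 42 43 02 36 ∥ a1 28 8f 52.
Inner hash: even-index sum = 466 mod 256 = 210; odd-index sum = 312 mod 256 = 56 → d2 38.

d238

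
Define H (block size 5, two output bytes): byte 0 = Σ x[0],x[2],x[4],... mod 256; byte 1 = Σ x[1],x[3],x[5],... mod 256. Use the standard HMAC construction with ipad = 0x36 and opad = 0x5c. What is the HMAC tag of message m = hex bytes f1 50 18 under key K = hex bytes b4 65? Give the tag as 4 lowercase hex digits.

32d3

Key hex bytes b4 65 is 2 bytes ≤ B = 5; zero-pad to 5 bytes: K' = b4 65 00 00 00.
K' ⊕ ipad = 82 53 36 36 36.  K' ⊕ opad = e8 39 5c 5c 5c.
Inner input = (K'⊕ipad) ∥ m = 82 53 36 36 36 ∥ f1 50 18.
Inner hash: even-index sum = 318 mod 256 = 62; odd-index sum = 402 mod 256 = 146 → 3e 92.
Outer input = (K'⊕opad) ∥ inner = e8 39 5c 5c 5c ∥ 3e 92.
Outer hash (tag): even-index sum = 562 mod 256 = 50; odd-index sum = 211 mod 256 = 211 → 32 d3.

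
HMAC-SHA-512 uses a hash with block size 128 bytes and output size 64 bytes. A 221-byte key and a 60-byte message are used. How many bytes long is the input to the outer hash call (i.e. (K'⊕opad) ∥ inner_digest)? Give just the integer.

192

Key is 221 > 128 bytes, so it is hashed to 64 bytes then zero-padded to 128: |K'| = 128.
Outer input = (K'⊕opad) ∥ H(inner) → 128 + 64 = 192 bytes.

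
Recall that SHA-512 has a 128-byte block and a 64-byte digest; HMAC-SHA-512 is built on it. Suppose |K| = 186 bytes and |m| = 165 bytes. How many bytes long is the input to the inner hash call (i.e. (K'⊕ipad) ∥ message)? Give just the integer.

Key is 186 > 128 bytes, so it is hashed to 64 bytes then zero-padded to 128: |K'| = 128.
Inner input = (K'⊕ipad) ∥ m → 128 + 165 = 293 bytes.

293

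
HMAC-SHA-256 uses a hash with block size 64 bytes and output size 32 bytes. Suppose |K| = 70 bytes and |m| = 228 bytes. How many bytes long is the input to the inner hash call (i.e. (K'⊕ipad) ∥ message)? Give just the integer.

Key is 70 > 64 bytes, so it is hashed to 32 bytes then zero-padded to 64: |K'| = 64.
Inner input = (K'⊕ipad) ∥ m → 64 + 228 = 292 bytes.

292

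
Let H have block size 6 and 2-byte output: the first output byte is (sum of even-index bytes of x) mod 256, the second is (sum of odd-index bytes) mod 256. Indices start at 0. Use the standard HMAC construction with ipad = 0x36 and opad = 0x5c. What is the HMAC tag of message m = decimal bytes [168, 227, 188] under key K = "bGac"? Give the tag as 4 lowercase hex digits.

1c95

Key "bGac" = 62 47 61 63 is 4 bytes ≤ B = 6; zero-pad to 6 bytes: K' = 62 47 61 63 00 00.
K' ⊕ ipad = 54 71 57 55 36 36.  K' ⊕ opad = 3e 1b 3d 3f 5c 5c.
Inner input = (K'⊕ipad) ∥ m = 54 71 57 55 36 36 ∥ a8 e3 bc.
Inner hash: even-index sum = 581 mod 256 = 69; odd-index sum = 479 mod 256 = 223 → 45 df.
Outer input = (K'⊕opad) ∥ inner = 3e 1b 3d 3f 5c 5c ∥ 45 df.
Outer hash (tag): even-index sum = 284 mod 256 = 28; odd-index sum = 405 mod 256 = 149 → 1c 95.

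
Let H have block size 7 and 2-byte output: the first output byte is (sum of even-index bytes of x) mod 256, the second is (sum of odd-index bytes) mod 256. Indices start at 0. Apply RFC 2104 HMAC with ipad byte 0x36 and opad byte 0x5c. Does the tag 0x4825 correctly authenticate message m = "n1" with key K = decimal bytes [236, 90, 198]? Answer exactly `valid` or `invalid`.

valid

Key decimal bytes [236, 90, 198] = ec 5a c6 is 3 bytes ≤ B = 7; zero-pad to 7 bytes: K' = ec 5a c6 00 00 00 00.
K' ⊕ ipad = da 6c f0 36 36 36 36; K' ⊕ opad = b0 06 9a 5c 5c 5c 5c.
Inner hash: even-index sum = 615 mod 256 = 103; odd-index sum = 326 mod 256 = 70 → 67 46.
Outer hash (recomputed tag): even-index sum = 584 mod 256 = 72; odd-index sum = 293 mod 256 = 37 → 48 25.
Recomputed tag = 4825; claimed = 4825 → match.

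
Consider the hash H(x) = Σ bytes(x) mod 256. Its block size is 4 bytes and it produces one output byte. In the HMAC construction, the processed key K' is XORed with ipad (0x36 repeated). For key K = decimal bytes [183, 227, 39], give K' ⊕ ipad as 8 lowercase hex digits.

Key decimal bytes [183, 227, 39] = b7 e3 27 is 3 bytes ≤ B = 4; zero-pad to 4 bytes: K' = b7 e3 27 00.
XOR each byte with 0x36: b7⊕36=81, e3⊕36=d5, 27⊕36=11, 00⊕36=36.

81d51136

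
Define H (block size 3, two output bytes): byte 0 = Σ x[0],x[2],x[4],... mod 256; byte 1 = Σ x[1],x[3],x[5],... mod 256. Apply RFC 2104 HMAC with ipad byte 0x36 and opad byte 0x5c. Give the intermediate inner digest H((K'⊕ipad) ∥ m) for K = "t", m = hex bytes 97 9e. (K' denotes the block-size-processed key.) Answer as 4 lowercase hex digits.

Key "t" = 74 is 1 byte ≤ B = 3; zero-pad to 3 bytes: K' = 74 00 00.
K' ⊕ ipad = 42 36 36.
Inner input = 42 36 36 ∥ 97 9e.
Inner hash: even-index sum = 278 mod 256 = 22; odd-index sum = 205 mod 256 = 205 → 16 cd.

16cd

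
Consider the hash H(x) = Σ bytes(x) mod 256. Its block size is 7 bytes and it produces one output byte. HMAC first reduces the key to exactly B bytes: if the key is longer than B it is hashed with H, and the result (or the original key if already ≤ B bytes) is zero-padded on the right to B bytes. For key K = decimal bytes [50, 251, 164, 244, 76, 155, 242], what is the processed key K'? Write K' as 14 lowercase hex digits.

32fba4f44c9bf2

Key decimal bytes [50, 251, 164, 244, 76, 155, 242] = 32 fb a4 f4 4c 9b f2 is exactly B = 7 bytes: K' = 32 fb a4 f4 4c 9b f2.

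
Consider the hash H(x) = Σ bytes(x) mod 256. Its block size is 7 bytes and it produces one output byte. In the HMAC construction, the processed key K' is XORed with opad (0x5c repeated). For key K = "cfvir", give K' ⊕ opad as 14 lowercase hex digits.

3f3a2a352e5c5c

Key "cfvir" = 63 66 76 69 72 is 5 bytes ≤ B = 7; zero-pad to 7 bytes: K' = 63 66 76 69 72 00 00.
XOR each byte with 0x5c: 63⊕5c=3f, 66⊕5c=3a, 76⊕5c=2a, 69⊕5c=35, 72⊕5c=2e, 00⊕5c=5c, 00⊕5c=5c.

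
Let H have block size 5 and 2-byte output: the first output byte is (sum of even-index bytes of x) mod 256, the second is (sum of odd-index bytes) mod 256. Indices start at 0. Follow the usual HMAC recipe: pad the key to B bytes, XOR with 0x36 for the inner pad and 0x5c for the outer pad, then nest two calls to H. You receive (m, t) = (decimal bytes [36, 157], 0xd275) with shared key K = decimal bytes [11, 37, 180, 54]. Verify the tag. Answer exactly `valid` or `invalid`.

valid

Key decimal bytes [11, 37, 180, 54] = 0b 25 b4 36 is 4 bytes ≤ B = 5; zero-pad to 5 bytes: K' = 0b 25 b4 36 00.
K' ⊕ ipad = 3d 13 82 00 36; K' ⊕ opad = 57 79 e8 6a 5c.
Inner hash: even-index sum = 402 mod 256 = 146; odd-index sum = 55 mod 256 = 55 → 92 37.
Outer hash (recomputed tag): even-index sum = 466 mod 256 = 210; odd-index sum = 373 mod 256 = 117 → d2 75.
Recomputed tag = d275; claimed = d275 → match.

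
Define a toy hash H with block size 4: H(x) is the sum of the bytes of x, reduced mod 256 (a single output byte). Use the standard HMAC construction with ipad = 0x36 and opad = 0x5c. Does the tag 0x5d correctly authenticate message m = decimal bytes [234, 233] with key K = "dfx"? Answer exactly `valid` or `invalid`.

invalid

Key "dfx" = 64 66 78 is 3 bytes ≤ B = 4; zero-pad to 4 bytes: K' = 64 66 78 00.
K' ⊕ ipad = 52 50 4e 36; K' ⊕ opad = 38 3a 24 5c.
Inner hash: sum = 82+80+78+54+234+233 = 761; mod 256 = 249 → f9.
Outer hash (recomputed tag): sum = 56+58+36+92+249 = 491; mod 256 = 235 → eb.
Recomputed tag = eb; claimed = 5d → mismatch.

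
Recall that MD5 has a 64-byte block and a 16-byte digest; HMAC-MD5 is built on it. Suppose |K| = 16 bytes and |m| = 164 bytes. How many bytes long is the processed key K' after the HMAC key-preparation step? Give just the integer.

64

Key is 16 ≤ 64 bytes, zero-padded: |K'| = 64.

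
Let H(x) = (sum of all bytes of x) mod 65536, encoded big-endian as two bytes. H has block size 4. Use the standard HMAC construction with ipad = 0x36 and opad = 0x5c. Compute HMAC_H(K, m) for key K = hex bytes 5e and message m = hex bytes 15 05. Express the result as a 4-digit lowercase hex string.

013b

Key hex bytes 5e is 1 byte ≤ B = 4; zero-pad to 4 bytes: K' = 5e 00 00 00.
K' ⊕ ipad = 68 36 36 36.  K' ⊕ opad = 02 5c 5c 5c.
Inner input = (K'⊕ipad) ∥ m = 68 36 36 36 ∥ 15 05.
Inner hash: sum = 104+54+54+54+21+5 = 292 → 01 24.
Outer input = (K'⊕opad) ∥ inner = 02 5c 5c 5c ∥ 01 24.
Outer hash (tag): sum = 2+92+92+92+1+36 = 315 → 01 3b.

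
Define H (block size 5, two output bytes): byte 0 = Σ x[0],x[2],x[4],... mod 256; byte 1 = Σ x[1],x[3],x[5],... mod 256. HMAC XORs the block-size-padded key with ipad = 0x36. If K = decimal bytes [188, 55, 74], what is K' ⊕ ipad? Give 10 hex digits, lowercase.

Key decimal bytes [188, 55, 74] = bc 37 4a is 3 bytes ≤ B = 5; zero-pad to 5 bytes: K' = bc 37 4a 00 00.
XOR each byte with 0x36: bc⊕36=8a, 37⊕36=01, 4a⊕36=7c, 00⊕36=36, 00⊕36=36.

8a017c3636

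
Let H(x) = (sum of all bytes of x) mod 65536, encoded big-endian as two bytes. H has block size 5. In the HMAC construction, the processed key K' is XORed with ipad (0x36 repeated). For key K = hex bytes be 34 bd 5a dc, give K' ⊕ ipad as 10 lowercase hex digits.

Key hex bytes be 34 bd 5a dc is exactly B = 5 bytes: K' = be 34 bd 5a dc.
XOR each byte with 0x36: be⊕36=88, 34⊕36=02, bd⊕36=8b, 5a⊕36=6c, dc⊕36=ea.

88028b6cea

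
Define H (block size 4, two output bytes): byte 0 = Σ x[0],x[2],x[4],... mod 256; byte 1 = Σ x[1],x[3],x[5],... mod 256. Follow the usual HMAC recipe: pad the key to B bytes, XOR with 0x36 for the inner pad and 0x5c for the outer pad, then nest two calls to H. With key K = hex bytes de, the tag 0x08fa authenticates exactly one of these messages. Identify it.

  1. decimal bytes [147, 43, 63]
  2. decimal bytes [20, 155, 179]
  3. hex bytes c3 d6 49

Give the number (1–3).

3

Key hex bytes de is 1 byte ≤ B = 4; zero-pad to 4 bytes: K' = de 00 00 00.
K' ⊕ ipad = e8 36 36 36; K' ⊕ opad = 82 5c 5c 5c.
m1: inner = H(e8 36 36 36 93 2b 3f) = f0 97; tag = H(82 5c 5c 5c f0 97) = ce4f
m2: inner = H(e8 36 36 36 14 9b b3) = e5 07; tag = H(82 5c 5c 5c e5 07) = c3bf
m3: inner = H(e8 36 36 36 c3 d6 49) = 2a 42; tag = H(82 5c 5c 5c 2a 42) = 08fa ← matches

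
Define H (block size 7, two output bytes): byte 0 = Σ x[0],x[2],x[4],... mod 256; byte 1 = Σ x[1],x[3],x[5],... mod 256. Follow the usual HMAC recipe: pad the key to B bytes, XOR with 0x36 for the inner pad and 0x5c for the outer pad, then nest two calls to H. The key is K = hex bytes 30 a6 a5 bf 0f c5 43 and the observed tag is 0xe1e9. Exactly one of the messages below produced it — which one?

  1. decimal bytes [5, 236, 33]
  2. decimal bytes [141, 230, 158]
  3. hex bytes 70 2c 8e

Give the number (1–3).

3

Key hex bytes 30 a6 a5 bf 0f c5 43 is exactly B = 7 bytes: K' = 30 a6 a5 bf 0f c5 43.
K' ⊕ ipad = 06 90 93 89 39 f3 75; K' ⊕ opad = 6c fa f9 e3 53 99 1f.
m1: inner = H(06 90 93 89 39 f3 75 05 ec 21) = 33 32; tag = H(6c fa f9 e3 53 99 1f 33 32) = 09a9
m2: inner = H(06 90 93 89 39 f3 75 8d e6 9e) = 2d 37; tag = H(6c fa f9 e3 53 99 1f 2d 37) = 0ea3
m3: inner = H(06 90 93 89 39 f3 75 70 2c 8e) = 73 0a; tag = H(6c fa f9 e3 53 99 1f 73 0a) = e1e9 ← matches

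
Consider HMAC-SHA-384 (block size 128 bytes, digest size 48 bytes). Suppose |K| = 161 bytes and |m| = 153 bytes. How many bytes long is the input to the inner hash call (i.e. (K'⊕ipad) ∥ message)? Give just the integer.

281

Key is 161 > 128 bytes, so it is hashed to 48 bytes then zero-padded to 128: |K'| = 128.
Inner input = (K'⊕ipad) ∥ m → 128 + 153 = 281 bytes.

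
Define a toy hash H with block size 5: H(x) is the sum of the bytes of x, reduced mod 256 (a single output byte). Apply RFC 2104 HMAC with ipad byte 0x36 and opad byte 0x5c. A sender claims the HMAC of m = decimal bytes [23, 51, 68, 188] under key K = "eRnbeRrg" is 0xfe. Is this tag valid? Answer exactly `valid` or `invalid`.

valid

Key "eRnbeRrg" = 65 52 6e 62 65 52 72 67 is 8 bytes > B = 5, so hash it first: H(key) = 17, then zero-pad to 5 bytes: K' = 17 00 00 00 00.
K' ⊕ ipad = 21 36 36 36 36; K' ⊕ opad = 4b 5c 5c 5c 5c.
Inner hash: sum = 33+54+54+54+54+23+51+68+188 = 579; mod 256 = 67 → 43.
Outer hash (recomputed tag): sum = 75+92+92+92+92+67 = 510; mod 256 = 254 → fe.
Recomputed tag = fe; claimed = fe → match.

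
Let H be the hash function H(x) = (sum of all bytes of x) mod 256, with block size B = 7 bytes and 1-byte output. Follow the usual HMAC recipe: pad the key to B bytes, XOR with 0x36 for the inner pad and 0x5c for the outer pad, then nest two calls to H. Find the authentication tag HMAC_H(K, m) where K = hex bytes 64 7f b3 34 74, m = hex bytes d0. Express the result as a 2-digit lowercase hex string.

32

Key hex bytes 64 7f b3 34 74 is 5 bytes ≤ B = 7; zero-pad to 7 bytes: K' = 64 7f b3 34 74 00 00.
K' ⊕ ipad = 52 49 85 02 42 36 36.  K' ⊕ opad = 38 23 ef 68 28 5c 5c.
Inner input = (K'⊕ipad) ∥ m = 52 49 85 02 42 36 36 ∥ d0.
Inner hash: sum = 82+73+133+2+66+54+54+208 = 672; mod 256 = 160 → a0.
Outer input = (K'⊕opad) ∥ inner = 38 23 ef 68 28 5c 5c ∥ a0.
Outer hash (tag): sum = 56+35+239+104+40+92+92+160 = 818; mod 256 = 50 → 32.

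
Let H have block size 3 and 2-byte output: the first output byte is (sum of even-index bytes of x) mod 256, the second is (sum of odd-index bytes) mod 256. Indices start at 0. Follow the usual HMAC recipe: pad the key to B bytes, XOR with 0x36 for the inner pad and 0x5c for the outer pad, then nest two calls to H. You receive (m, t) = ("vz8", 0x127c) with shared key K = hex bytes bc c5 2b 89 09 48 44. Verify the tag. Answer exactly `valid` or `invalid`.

Key hex bytes bc c5 2b 89 09 48 44 is 7 bytes > B = 3, so hash it first: H(key) = 34 96, then zero-pad to 3 bytes: K' = 34 96 00.
K' ⊕ ipad = 02 a0 36; K' ⊕ opad = 68 ca 5c.
Inner hash: even-index sum = 178 mod 256 = 178; odd-index sum = 334 mod 256 = 78 → b2 4e.
Outer hash (recomputed tag): even-index sum = 274 mod 256 = 18; odd-index sum = 380 mod 256 = 124 → 12 7c.
Recomputed tag = 127c; claimed = 127c → match.

valid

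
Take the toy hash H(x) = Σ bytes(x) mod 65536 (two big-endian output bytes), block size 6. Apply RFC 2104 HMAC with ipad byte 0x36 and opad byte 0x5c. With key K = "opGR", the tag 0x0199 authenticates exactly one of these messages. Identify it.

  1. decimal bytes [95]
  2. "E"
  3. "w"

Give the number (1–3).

Key "opGR" = 6f 70 47 52 is 4 bytes ≤ B = 6; zero-pad to 6 bytes: K' = 6f 70 47 52 00 00.
K' ⊕ ipad = 59 46 71 64 36 36; K' ⊕ opad = 33 2c 1b 0e 5c 5c.
m1: inner = H(59 46 71 64 36 36 5f) = 02 3f; tag = H(33 2c 1b 0e 5c 5c 02 3f) = 0181
m2: inner = H(59 46 71 64 36 36 45) = 02 25; tag = H(33 2c 1b 0e 5c 5c 02 25) = 0167
m3: inner = H(59 46 71 64 36 36 77) = 02 57; tag = H(33 2c 1b 0e 5c 5c 02 57) = 0199 ← matches

3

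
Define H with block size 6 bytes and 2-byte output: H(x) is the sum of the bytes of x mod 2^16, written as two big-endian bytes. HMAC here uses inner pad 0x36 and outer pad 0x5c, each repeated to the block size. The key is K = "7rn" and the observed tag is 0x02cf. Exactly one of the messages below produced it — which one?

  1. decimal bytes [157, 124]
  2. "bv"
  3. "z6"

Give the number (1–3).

3

Key "7rn" = 37 72 6e is 3 bytes ≤ B = 6; zero-pad to 6 bytes: K' = 37 72 6e 00 00 00.
K' ⊕ ipad = 01 44 58 36 36 36; K' ⊕ opad = 6b 2e 32 5c 5c 5c.
m1: inner = H(01 44 58 36 36 36 9d 7c) = 02 58; tag = H(6b 2e 32 5c 5c 5c 02 58) = 0239
m2: inner = H(01 44 58 36 36 36 62 76) = 02 17; tag = H(6b 2e 32 5c 5c 5c 02 17) = 01f8
m3: inner = H(01 44 58 36 36 36 7a 36) = 01 ef; tag = H(6b 2e 32 5c 5c 5c 01 ef) = 02cf ← matches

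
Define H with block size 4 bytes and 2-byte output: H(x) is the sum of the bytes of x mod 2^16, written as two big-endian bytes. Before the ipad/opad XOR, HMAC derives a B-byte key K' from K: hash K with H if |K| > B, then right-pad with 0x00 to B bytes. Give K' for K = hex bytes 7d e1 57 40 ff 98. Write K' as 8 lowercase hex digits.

|K| = 6 > B = 4, so first hash the key.
H(K): sum = 125+225+87+64+255+152 = 908 → 03 8c.
Zero-pad H(K) = 03 8c to 4 bytes: K' = 03 8c 00 00.

038c0000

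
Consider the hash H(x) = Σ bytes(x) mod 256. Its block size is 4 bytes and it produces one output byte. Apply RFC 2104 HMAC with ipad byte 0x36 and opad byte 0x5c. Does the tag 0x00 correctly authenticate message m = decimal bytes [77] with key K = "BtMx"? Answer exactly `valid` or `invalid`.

invalid

Key "BtMx" = 42 74 4d 78 is exactly B = 4 bytes: K' = 42 74 4d 78.
K' ⊕ ipad = 74 42 7b 4e; K' ⊕ opad = 1e 28 11 24.
Inner hash: sum = 116+66+123+78+77 = 460; mod 256 = 204 → cc.
Outer hash (recomputed tag): sum = 30+40+17+36+204 = 327; mod 256 = 71 → 47.
Recomputed tag = 47; claimed = 00 → mismatch.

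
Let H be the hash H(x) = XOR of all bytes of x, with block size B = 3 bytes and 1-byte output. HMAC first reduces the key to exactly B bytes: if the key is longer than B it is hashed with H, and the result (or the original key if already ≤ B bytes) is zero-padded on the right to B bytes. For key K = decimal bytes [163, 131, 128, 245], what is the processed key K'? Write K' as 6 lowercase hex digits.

550000

|K| = 4 > B = 3, so first hash the key.
H(K): XOR a3⊕83⊕80⊕f5 = 55.
Zero-pad H(K) = 55 to 3 bytes: K' = 55 00 00.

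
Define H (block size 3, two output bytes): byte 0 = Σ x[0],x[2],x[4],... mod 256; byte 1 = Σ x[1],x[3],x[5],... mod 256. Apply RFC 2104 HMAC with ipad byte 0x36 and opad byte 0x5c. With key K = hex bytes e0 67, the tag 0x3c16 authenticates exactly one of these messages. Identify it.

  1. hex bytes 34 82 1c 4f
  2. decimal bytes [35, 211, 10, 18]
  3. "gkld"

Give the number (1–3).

3

Key hex bytes e0 67 is 2 bytes ≤ B = 3; zero-pad to 3 bytes: K' = e0 67 00.
K' ⊕ ipad = d6 51 36; K' ⊕ opad = bc 3b 5c.
m1: inner = H(d6 51 36 34 82 1c 4f) = dd a1; tag = H(bc 3b 5c dd a1) = b918
m2: inner = H(d6 51 36 23 d3 0a 12) = f1 7e; tag = H(bc 3b 5c f1 7e) = 962c
m3: inner = H(d6 51 36 67 6b 6c 64) = db 24; tag = H(bc 3b 5c db 24) = 3c16 ← matches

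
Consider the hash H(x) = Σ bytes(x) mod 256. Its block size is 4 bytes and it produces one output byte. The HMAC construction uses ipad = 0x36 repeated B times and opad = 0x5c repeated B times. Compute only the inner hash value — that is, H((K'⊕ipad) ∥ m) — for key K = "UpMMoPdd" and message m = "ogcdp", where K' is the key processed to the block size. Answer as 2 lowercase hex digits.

7f

Key "UpMMoPdd" = 55 70 4d 4d 6f 50 64 64 is 8 bytes > B = 4, so hash it first: H(key) = e6, then zero-pad to 4 bytes: K' = e6 00 00 00.
K' ⊕ ipad = d0 36 36 36.
Inner input = d0 36 36 36 ∥ 6f 67 63 64 70.
Inner hash: sum = 208+54+54+54+111+103+99+100+112 = 895; mod 256 = 127 → 7f.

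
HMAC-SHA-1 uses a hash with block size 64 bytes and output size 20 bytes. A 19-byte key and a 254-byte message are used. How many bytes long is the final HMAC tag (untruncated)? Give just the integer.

20

The tag is one SHA-1 digest: 20 bytes.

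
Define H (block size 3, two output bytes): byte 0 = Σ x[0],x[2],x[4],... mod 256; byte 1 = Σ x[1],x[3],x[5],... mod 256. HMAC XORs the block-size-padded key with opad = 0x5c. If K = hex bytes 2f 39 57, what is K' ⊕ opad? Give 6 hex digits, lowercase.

73650b

Key hex bytes 2f 39 57 is exactly B = 3 bytes: K' = 2f 39 57.
XOR each byte with 0x5c: 2f⊕5c=73, 39⊕5c=65, 57⊕5c=0b.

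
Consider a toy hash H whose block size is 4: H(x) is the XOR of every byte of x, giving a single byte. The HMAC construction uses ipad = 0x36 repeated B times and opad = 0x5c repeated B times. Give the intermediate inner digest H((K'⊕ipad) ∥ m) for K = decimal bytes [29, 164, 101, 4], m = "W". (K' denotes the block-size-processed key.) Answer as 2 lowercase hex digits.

8f

Key decimal bytes [29, 164, 101, 4] = 1d a4 65 04 is exactly B = 4 bytes: K' = 1d a4 65 04.
K' ⊕ ipad = 2b 92 53 32.
Inner input = 2b 92 53 32 ∥ 57.
Inner hash: XOR 2b⊕92⊕53⊕32⊕57 = 8f.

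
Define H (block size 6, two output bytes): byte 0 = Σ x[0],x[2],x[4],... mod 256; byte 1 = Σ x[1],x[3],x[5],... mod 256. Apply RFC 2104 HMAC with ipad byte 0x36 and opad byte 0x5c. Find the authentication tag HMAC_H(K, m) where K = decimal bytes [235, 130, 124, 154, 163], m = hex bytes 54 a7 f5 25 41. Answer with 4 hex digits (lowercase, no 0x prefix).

Key decimal bytes [235, 130, 124, 154, 163] = eb 82 7c 9a a3 is 5 bytes ≤ B = 6; zero-pad to 6 bytes: K' = eb 82 7c 9a a3 00.
K' ⊕ ipad = dd b4 4a ac 95 36.  K' ⊕ opad = b7 de 20 c6 ff 5c.
Inner input = (K'⊕ipad) ∥ m = dd b4 4a ac 95 36 ∥ 54 a7 f5 25 41.
Inner hash: even-index sum = 838 mod 256 = 70; odd-index sum = 610 mod 256 = 98 → 46 62.
Outer input = (K'⊕opad) ∥ inner = b7 de 20 c6 ff 5c ∥ 46 62.
Outer hash (tag): even-index sum = 540 mod 256 = 28; odd-index sum = 610 mod 256 = 98 → 1c 62.

1c62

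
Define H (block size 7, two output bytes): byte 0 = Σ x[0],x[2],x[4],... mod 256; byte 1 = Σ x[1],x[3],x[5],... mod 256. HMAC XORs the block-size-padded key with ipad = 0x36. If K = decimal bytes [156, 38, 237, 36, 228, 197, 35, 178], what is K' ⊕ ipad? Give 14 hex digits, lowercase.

a6f73636363636

Key decimal bytes [156, 38, 237, 36, 228, 197, 35, 178] = 9c 26 ed 24 e4 c5 23 b2 is 8 bytes > B = 7, so hash it first: H(key) = 90 c1, then zero-pad to 7 bytes: K' = 90 c1 00 00 00 00 00.
XOR each byte with 0x36: 90⊕36=a6, c1⊕36=f7, 00⊕36=36, 00⊕36=36, 00⊕36=36, 00⊕36=36, 00⊕36=36.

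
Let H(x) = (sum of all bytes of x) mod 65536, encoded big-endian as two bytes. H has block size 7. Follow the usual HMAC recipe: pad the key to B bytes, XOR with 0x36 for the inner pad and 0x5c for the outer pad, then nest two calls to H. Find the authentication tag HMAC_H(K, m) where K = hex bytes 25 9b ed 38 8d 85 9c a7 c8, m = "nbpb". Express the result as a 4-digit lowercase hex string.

029d

Key hex bytes 25 9b ed 38 8d 85 9c a7 c8 is 9 bytes > B = 7, so hash it first: H(key) = 05 02, then zero-pad to 7 bytes: K' = 05 02 00 00 00 00 00.
K' ⊕ ipad = 33 34 36 36 36 36 36.  K' ⊕ opad = 59 5e 5c 5c 5c 5c 5c.
Inner input = (K'⊕ipad) ∥ m = 33 34 36 36 36 36 36 ∥ 6e 62 70 62.
Inner hash: sum = 51+52+54+54+54+54+54+110+98+112+98 = 791 → 03 17.
Outer input = (K'⊕opad) ∥ inner = 59 5e 5c 5c 5c 5c 5c ∥ 03 17.
Outer hash (tag): sum = 89+94+92+92+92+92+92+3+23 = 669 → 02 9d.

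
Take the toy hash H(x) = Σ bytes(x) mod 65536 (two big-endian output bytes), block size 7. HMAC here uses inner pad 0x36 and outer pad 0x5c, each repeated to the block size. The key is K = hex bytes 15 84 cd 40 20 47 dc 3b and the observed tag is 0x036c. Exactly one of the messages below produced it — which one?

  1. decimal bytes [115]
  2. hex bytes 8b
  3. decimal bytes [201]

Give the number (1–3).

1

Key hex bytes 15 84 cd 40 20 47 dc 3b is 8 bytes > B = 7, so hash it first: H(key) = 03 24, then zero-pad to 7 bytes: K' = 03 24 00 00 00 00 00.
K' ⊕ ipad = 35 12 36 36 36 36 36; K' ⊕ opad = 5f 78 5c 5c 5c 5c 5c.
m1: inner = H(35 12 36 36 36 36 36 73) = 01 c8; tag = H(5f 78 5c 5c 5c 5c 5c 01 c8) = 036c ← matches
m2: inner = H(35 12 36 36 36 36 36 8b) = 01 e0; tag = H(5f 78 5c 5c 5c 5c 5c 01 e0) = 0384
m3: inner = H(35 12 36 36 36 36 36 c9) = 02 1e; tag = H(5f 78 5c 5c 5c 5c 5c 02 1e) = 02c3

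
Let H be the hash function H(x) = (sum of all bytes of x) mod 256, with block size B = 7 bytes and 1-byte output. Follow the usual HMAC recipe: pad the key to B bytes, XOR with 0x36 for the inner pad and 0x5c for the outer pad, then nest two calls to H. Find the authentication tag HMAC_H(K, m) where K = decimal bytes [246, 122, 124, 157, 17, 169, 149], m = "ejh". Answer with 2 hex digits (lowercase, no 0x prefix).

5d

Key decimal bytes [246, 122, 124, 157, 17, 169, 149] = f6 7a 7c 9d 11 a9 95 is exactly B = 7 bytes: K' = f6 7a 7c 9d 11 a9 95.
K' ⊕ ipad = c0 4c 4a ab 27 9f a3.  K' ⊕ opad = aa 26 20 c1 4d f5 c9.
Inner input = (K'⊕ipad) ∥ m = c0 4c 4a ab 27 9f a3 ∥ 65 6a 68.
Inner hash: sum = 192+76+74+171+39+159+163+101+106+104 = 1185; mod 256 = 161 → a1.
Outer input = (K'⊕opad) ∥ inner = aa 26 20 c1 4d f5 c9 ∥ a1.
Outer hash (tag): sum = 170+38+32+193+77+245+201+161 = 1117; mod 256 = 93 → 5d.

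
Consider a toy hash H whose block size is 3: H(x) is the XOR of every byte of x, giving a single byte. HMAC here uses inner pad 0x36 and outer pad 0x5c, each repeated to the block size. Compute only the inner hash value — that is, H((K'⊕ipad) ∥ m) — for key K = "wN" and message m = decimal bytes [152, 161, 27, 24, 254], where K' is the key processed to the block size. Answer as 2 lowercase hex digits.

Key "wN" = 77 4e is 2 bytes ≤ B = 3; zero-pad to 3 bytes: K' = 77 4e 00.
K' ⊕ ipad = 41 78 36.
Inner input = 41 78 36 ∥ 98 a1 1b 18 fe.
Inner hash: XOR 41⊕78⊕36⊕98⊕a1⊕1b⊕18⊕fe = cb.

cb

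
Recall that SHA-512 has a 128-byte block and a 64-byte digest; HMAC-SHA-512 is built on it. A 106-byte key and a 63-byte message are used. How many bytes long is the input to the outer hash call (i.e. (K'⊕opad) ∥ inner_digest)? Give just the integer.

192

Key is 106 ≤ 128 bytes, zero-padded: |K'| = 128.
Outer input = (K'⊕opad) ∥ H(inner) → 128 + 64 = 192 bytes.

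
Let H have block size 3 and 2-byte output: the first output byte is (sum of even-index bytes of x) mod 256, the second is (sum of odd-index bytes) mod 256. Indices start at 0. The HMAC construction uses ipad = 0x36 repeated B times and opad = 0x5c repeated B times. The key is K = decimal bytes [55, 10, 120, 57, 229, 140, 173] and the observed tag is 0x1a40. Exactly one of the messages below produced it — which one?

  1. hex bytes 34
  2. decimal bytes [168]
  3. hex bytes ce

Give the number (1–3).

Key decimal bytes [55, 10, 120, 57, 229, 140, 173] = 37 0a 78 39 e5 8c ad is 7 bytes > B = 3, so hash it first: H(key) = 41 cf, then zero-pad to 3 bytes: K' = 41 cf 00.
K' ⊕ ipad = 77 f9 36; K' ⊕ opad = 1d 93 5c.
m1: inner = H(77 f9 36 34) = ad 2d; tag = H(1d 93 5c ad 2d) = a640
m2: inner = H(77 f9 36 a8) = ad a1; tag = H(1d 93 5c ad a1) = 1a40 ← matches
m3: inner = H(77 f9 36 ce) = ad c7; tag = H(1d 93 5c ad c7) = 4040

2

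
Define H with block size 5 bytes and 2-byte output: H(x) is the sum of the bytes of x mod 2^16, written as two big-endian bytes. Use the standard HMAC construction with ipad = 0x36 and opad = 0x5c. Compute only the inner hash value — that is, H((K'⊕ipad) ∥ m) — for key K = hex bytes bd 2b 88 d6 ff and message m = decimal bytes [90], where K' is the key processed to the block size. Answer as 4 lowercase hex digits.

Key hex bytes bd 2b 88 d6 ff is exactly B = 5 bytes: K' = bd 2b 88 d6 ff.
K' ⊕ ipad = 8b 1d be e0 c9.
Inner input = 8b 1d be e0 c9 ∥ 5a.
Inner hash: sum = 139+29+190+224+201+90 = 873 → 03 69.

0369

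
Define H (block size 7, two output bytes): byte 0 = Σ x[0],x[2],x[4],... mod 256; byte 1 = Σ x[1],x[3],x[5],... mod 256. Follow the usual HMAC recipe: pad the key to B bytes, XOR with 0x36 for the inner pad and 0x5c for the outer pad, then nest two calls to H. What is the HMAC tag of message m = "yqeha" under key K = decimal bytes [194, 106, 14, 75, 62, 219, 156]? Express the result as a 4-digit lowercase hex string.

Key decimal bytes [194, 106, 14, 75, 62, 219, 156] = c2 6a 0e 4b 3e db 9c is exactly B = 7 bytes: K' = c2 6a 0e 4b 3e db 9c.
K' ⊕ ipad = f4 5c 38 7d 08 ed aa.  K' ⊕ opad = 9e 36 52 17 62 87 c0.
Inner input = (K'⊕ipad) ∥ m = f4 5c 38 7d 08 ed aa ∥ 79 71 65 68 61.
Inner hash: even-index sum = 695 mod 256 = 183; odd-index sum = 773 mod 256 = 5 → b7 05.
Outer input = (K'⊕opad) ∥ inner = 9e 36 52 17 62 87 c0 ∥ b7 05.
Outer hash (tag): even-index sum = 535 mod 256 = 23; odd-index sum = 395 mod 256 = 139 → 17 8b.

178b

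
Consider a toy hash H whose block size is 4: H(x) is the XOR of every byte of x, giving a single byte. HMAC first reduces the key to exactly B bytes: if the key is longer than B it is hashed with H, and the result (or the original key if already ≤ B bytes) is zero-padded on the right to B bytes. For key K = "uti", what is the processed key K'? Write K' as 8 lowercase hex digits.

75746900

Key "uti" = 75 74 69 is 3 bytes ≤ B = 4; zero-pad to 4 bytes: K' = 75 74 69 00.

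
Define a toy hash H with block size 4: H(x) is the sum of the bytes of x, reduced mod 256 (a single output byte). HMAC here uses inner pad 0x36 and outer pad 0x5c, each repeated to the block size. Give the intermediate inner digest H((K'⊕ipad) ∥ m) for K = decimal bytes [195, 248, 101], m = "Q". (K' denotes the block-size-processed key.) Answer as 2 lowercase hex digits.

Key decimal bytes [195, 248, 101] = c3 f8 65 is 3 bytes ≤ B = 4; zero-pad to 4 bytes: K' = c3 f8 65 00.
K' ⊕ ipad = f5 ce 53 36.
Inner input = f5 ce 53 36 ∥ 51.
Inner hash: sum = 245+206+83+54+81 = 669; mod 256 = 157 → 9d.

9d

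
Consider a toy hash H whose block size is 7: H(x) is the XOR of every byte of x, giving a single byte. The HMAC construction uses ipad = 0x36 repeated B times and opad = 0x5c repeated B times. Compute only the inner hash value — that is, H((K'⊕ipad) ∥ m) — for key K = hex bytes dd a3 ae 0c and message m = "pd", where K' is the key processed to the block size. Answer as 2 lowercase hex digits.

Key hex bytes dd a3 ae 0c is 4 bytes ≤ B = 7; zero-pad to 7 bytes: K' = dd a3 ae 0c 00 00 00.
K' ⊕ ipad = eb 95 98 3a 36 36 36.
Inner input = eb 95 98 3a 36 36 36 ∥ 70 64.
Inner hash: XOR eb⊕95⊕98⊕3a⊕36⊕36⊕36⊕70⊕64 = fe.

fe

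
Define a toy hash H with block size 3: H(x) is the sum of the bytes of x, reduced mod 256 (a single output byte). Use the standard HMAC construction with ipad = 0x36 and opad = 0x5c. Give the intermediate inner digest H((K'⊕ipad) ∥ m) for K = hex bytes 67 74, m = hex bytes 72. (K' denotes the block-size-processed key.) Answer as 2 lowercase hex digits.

Key hex bytes 67 74 is 2 bytes ≤ B = 3; zero-pad to 3 bytes: K' = 67 74 00.
K' ⊕ ipad = 51 42 36.
Inner input = 51 42 36 ∥ 72.
Inner hash: sum = 81+66+54+114 = 315; mod 256 = 59 → 3b.

3b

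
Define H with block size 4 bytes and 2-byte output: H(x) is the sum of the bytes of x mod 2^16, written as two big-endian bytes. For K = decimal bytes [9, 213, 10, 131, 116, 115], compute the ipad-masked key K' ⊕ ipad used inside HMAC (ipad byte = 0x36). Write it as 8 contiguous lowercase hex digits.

Key decimal bytes [9, 213, 10, 131, 116, 115] = 09 d5 0a 83 74 73 is 6 bytes > B = 4, so hash it first: H(key) = 02 52, then zero-pad to 4 bytes: K' = 02 52 00 00.
XOR each byte with 0x36: 02⊕36=34, 52⊕36=64, 00⊕36=36, 00⊕36=36.

34643636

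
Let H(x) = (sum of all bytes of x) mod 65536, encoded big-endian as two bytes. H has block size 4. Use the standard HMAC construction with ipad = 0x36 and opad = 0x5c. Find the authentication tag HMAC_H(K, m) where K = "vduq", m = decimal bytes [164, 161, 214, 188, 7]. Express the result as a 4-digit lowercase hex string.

01b5

Key "vduq" = 76 64 75 71 is exactly B = 4 bytes: K' = 76 64 75 71.
K' ⊕ ipad = 40 52 43 47.  K' ⊕ opad = 2a 38 29 2d.
Inner input = (K'⊕ipad) ∥ m = 40 52 43 47 ∥ a4 a1 d6 bc 07.
Inner hash: sum = 64+82+67+71+164+161+214+188+7 = 1018 → 03 fa.
Outer input = (K'⊕opad) ∥ inner = 2a 38 29 2d ∥ 03 fa.
Outer hash (tag): sum = 42+56+41+45+3+250 = 437 → 01 b5.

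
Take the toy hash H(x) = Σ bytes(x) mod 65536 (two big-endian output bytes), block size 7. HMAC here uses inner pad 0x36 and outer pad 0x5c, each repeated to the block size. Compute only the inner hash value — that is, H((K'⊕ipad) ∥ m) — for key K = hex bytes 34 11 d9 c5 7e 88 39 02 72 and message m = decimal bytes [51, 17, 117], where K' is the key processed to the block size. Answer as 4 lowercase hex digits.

Key hex bytes 34 11 d9 c5 7e 88 39 02 72 is 9 bytes > B = 7, so hash it first: H(key) = 03 96, then zero-pad to 7 bytes: K' = 03 96 00 00 00 00 00.
K' ⊕ ipad = 35 a0 36 36 36 36 36.
Inner input = 35 a0 36 36 36 36 36 ∥ 33 11 75.
Inner hash: sum = 53+160+54+54+54+54+54+51+17+117 = 668 → 02 9c.

029c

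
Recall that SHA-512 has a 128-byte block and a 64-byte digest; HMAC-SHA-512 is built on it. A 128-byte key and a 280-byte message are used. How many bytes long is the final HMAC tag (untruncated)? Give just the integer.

64

The tag is one SHA-512 digest: 64 bytes.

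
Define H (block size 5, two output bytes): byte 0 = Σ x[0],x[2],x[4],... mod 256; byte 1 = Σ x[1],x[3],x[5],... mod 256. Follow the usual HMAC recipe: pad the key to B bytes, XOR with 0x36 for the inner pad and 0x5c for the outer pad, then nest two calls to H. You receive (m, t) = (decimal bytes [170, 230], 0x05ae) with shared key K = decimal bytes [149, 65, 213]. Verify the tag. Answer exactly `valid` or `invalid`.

invalid

Key decimal bytes [149, 65, 213] = 95 41 d5 is 3 bytes ≤ B = 5; zero-pad to 5 bytes: K' = 95 41 d5 00 00.
K' ⊕ ipad = a3 77 e3 36 36; K' ⊕ opad = c9 1d 89 5c 5c.
Inner hash: even-index sum = 674 mod 256 = 162; odd-index sum = 343 mod 256 = 87 → a2 57.
Outer hash (recomputed tag): even-index sum = 517 mod 256 = 5; odd-index sum = 283 mod 256 = 27 → 05 1b.
Recomputed tag = 051b; claimed = 05ae → mismatch.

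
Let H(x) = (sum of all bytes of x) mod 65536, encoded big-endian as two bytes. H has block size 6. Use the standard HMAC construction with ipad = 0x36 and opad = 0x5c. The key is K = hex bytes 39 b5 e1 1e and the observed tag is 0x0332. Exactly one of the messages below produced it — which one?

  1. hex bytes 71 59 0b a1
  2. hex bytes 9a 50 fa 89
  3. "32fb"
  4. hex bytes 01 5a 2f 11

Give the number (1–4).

3

Key hex bytes 39 b5 e1 1e is 4 bytes ≤ B = 6; zero-pad to 6 bytes: K' = 39 b5 e1 1e 00 00.
K' ⊕ ipad = 0f 83 d7 28 36 36; K' ⊕ opad = 65 e9 bd 42 5c 5c.
m1: inner = H(0f 83 d7 28 36 36 71 59 0b a1) = 03 73; tag = H(65 e9 bd 42 5c 5c 03 73) = 037b
m2: inner = H(0f 83 d7 28 36 36 9a 50 fa 89) = 04 6a; tag = H(65 e9 bd 42 5c 5c 04 6a) = 0373
m3: inner = H(0f 83 d7 28 36 36 33 32 66 62) = 03 2a; tag = H(65 e9 bd 42 5c 5c 03 2a) = 0332 ← matches
m4: inner = H(0f 83 d7 28 36 36 01 5a 2f 11) = 02 98; tag = H(65 e9 bd 42 5c 5c 02 98) = 039f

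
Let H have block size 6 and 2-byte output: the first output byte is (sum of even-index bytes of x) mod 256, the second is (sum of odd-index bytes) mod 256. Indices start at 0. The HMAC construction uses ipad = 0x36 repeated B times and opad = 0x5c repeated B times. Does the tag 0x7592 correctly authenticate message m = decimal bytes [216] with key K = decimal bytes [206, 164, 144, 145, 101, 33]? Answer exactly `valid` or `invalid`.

invalid

Key decimal bytes [206, 164, 144, 145, 101, 33] = ce a4 90 91 65 21 is exactly B = 6 bytes: K' = ce a4 90 91 65 21.
K' ⊕ ipad = f8 92 a6 a7 53 17; K' ⊕ opad = 92 f8 cc cd 39 7d.
Inner hash: even-index sum = 713 mod 256 = 201; odd-index sum = 336 mod 256 = 80 → c9 50.
Outer hash (recomputed tag): even-index sum = 608 mod 256 = 96; odd-index sum = 658 mod 256 = 146 → 60 92.
Recomputed tag = 6092; claimed = 7592 → mismatch.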